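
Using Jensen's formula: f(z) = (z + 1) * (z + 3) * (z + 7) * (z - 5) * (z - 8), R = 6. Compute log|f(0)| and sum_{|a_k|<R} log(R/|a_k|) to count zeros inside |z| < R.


Jensen's formula: (1/2pi)*integral log|f(Re^it)|dt = log|f(0)| + sum_{|a_k|<R} log(R/|a_k|)
Step 1: f(0) = 1 * 3 * 7 * (-5) * (-8) = 840
Step 2: log|f(0)| = log|-1| + log|-3| + log|-7| + log|5| + log|8| = 6.7334
Step 3: Zeros inside |z| < 6: -1, -3, 5
Step 4: Jensen sum = log(6/1) + log(6/3) + log(6/5) = 2.6672
Step 5: n(R) = number of terms in the Jensen sum = count of zeros inside |z| < 6 = 3

3


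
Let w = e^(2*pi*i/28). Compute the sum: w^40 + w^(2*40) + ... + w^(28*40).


Step 1: The sum sum_{j=1}^{n} w^(k*j) equals n if n | k, else 0.
Step 2: Here n = 28, k = 40
Step 3: Does n divide k? 28 | 40 -> False
Step 4: Sum = 0

0


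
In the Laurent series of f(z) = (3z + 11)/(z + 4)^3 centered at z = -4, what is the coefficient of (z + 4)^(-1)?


Step 1: Write the numerator in powers of (z + 4): 3z + 11 = 3(z + 4) + (3*(-4) + 11) = 3(z + 4) - 1
Step 2: Divide by (z + 4)^3: f(z) = -(z + 4)^(-3) + 3(z + 4)^(-2)
Step 3: This finite sum is the Laurent series of f about z = -4.
Step 4: Only the powers -3 and -2 appear, so the coefficient of (z + 4)^(-1) = 0

0


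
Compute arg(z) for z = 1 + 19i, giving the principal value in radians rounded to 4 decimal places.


Step 1: z = 1 + 19i
Step 2: arg(z) = atan2(19, 1)
Step 3: arg(z) = 1.5182

1.5182


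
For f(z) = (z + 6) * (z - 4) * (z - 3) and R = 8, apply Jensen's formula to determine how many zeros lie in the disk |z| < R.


Jensen's formula: (1/2pi)*integral log|f(Re^it)|dt = log|f(0)| + sum_{|a_k|<R} log(R/|a_k|)
Step 1: f(0) = 6 * (-4) * (-3) = 72
Step 2: log|f(0)| = log|-6| + log|4| + log|3| = 4.2767
Step 3: Zeros inside |z| < 8: -6, 4, 3
Step 4: Jensen sum = log(8/6) + log(8/4) + log(8/3) = 1.9617
Step 5: n(R) = number of terms in the Jensen sum = count of zeros inside |z| < 8 = 3

3


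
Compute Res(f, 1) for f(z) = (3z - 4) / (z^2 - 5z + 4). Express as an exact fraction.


Step 1: Q(z) = z^2 - 5z + 4 = (z - 1)(z - 4)
Step 2: Q'(z) = 2z - 5
Step 3: Q'(1) = -3, P(1) = -1
Step 4: Res = P(1)/Q'(1) = -1/(-3) = 1/3

1/3


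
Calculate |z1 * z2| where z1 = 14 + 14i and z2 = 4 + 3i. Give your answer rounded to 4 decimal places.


Step 1: |z1| = sqrt(14^2 + 14^2) = sqrt(392)
Step 2: |z2| = sqrt(4^2 + 3^2) = sqrt(25)
Step 3: |z1*z2| = |z1|*|z2| = sqrt(392) * sqrt(25) = sqrt(392 * 25) = sqrt(9800)
Step 4: = 98.9949

98.9949


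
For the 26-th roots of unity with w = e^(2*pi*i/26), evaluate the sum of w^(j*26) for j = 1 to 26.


Step 1: The sum sum_{j=1}^{n} w^(k*j) equals n if n | k, else 0.
Step 2: Here n = 26, k = 26
Step 3: Does n divide k? 26 | 26 -> True
Step 4: Sum = 26

26


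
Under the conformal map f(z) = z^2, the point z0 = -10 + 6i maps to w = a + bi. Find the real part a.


Step 1: z0 = -10 + 6i
Step 2: z0^2 = (-10)^2 - 6^2 - 120i
Step 3: real part = 100 - 36 = 64

64


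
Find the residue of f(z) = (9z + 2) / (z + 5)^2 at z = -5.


Step 1: Pole of order 2 at z = -5
Step 2: Res = lim d/dz [(z + 5)^2 * f(z)] as z -> -5
Step 3: (z + 5)^2 * f(z) = 9z + 2
Step 4: d/dz[9z + 2] = 9

9


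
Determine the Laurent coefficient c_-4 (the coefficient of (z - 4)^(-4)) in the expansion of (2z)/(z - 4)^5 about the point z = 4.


Step 1: Write the numerator in powers of (z - 4): 2z = 2(z - 4) + (2*4 + 0) = 2(z - 4) + 8
Step 2: Divide by (z - 4)^5: f(z) = 8(z - 4)^(-5) + 2(z - 4)^(-4)
Step 3: This finite sum is the Laurent series of f about z = 4.
Step 4: Coefficient of (z - 4)^(-4) = coefficient of (z - 4) in the re-centred numerator = 2

2


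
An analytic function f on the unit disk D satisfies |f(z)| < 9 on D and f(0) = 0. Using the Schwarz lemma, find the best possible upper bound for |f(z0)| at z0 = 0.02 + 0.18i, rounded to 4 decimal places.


Step 1: g = f/9 maps D -> D with g(0) = 0, so by the Schwarz lemma |g(z)| <= |z|, i.e. |f(z)| <= 9|z|; this is sharp (f(z) = 9z).
Step 2: |z0|^2 = 0.02^2 + 0.18^2 = 0.0328
Step 3: |z0| = sqrt(0.0328) = 0.181108
Step 4: Best bound = 9 * |z0| = 9 * 0.181108 = 1.63

1.63


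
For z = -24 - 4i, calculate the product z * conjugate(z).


Step 1: conj(z) = -24 + 4i
Step 2: z * conj(z) = (-24)^2 + (-4)^2
Step 3: = 576 + 16 = 592

592


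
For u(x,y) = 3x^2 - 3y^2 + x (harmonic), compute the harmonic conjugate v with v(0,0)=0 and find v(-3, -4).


Step 1: v_x = -u_y = 6y + 0
Step 2: v_y = u_x = 6x + 1
Step 3: v = 6xy + y + C
Step 4: v(0,0) = 0 => C = 0
Step 5: v(-3, -4) = 68

68


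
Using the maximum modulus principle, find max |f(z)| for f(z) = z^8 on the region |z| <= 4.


Step 1: On |z| = 4, |f(z)| = |z|^8 = 4^8
Step 2: By maximum modulus principle, maximum is on boundary.
Step 3: Maximum = 65536 = 65536

65536


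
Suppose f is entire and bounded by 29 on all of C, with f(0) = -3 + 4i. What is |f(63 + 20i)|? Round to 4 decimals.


Step 1: By Liouville's theorem, a bounded entire function is constant.
Step 2: f(z) = f(0) = -3 + 4i for all z.
Step 3: |f(w)| = |-3 + 4i| = sqrt(9 + 16)
Step 4: = 5.0

5.0


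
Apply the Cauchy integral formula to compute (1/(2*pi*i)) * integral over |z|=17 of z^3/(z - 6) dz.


Step 1: f(z) = z^3, a = 6 is inside |z| = 17
Step 2: By Cauchy integral formula: (1/(2pi*i)) * integral = f(a)
Step 3: f(6) = 6^3 = 216

216


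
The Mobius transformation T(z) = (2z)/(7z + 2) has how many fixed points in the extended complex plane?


Step 1: Fixed points satisfy T(z) = z
Step 2: 7z^2 = 0
Step 3: Discriminant = 0^2 - 4*7*0 = 0
Step 4: Number of fixed points = 1

1


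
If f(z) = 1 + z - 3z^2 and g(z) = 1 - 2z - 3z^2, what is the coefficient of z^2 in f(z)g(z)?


Step 1: z^2 term in f*g comes from: (1)*(-3z^2) + (z)*(-2z) + (-3z^2)*(1)
Step 2: = -3 - 2 - 3
Step 3: = -8

-8


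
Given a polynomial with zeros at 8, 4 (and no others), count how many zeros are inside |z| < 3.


Step 1: Check each root:
  z = 8: |8| = 8 >= 3
  z = 4: |4| = 4 >= 3
Step 2: Count = 0

0


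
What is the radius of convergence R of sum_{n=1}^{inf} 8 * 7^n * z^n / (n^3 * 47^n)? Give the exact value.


Step 1: General term a_n = 8 * 7^n / (n^3 * 47^n)
Step 2: By the root test, |a_n|^(1/n) = 8^(1/n) * 7 / (n^(3/n) * 47) -> 7/47 as n -> infinity (since 8^(1/n) -> 1 and n^(3/n) -> 1)
Step 3: R = 1/lim|a_n|^(1/n) = 47/7

47/7


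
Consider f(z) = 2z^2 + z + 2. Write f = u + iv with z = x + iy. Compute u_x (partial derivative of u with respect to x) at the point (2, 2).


Step 1: f(z) = 2(x+iy)^2 + (x+iy) + 2
Step 2: u = 2(x^2 - y^2) + x + 2
Step 3: u_x = 4x + 1
Step 4: At (2, 2): u_x = 8 + 1 = 9

9


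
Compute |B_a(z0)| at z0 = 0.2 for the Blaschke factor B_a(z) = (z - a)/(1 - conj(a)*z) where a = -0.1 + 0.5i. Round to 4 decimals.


Step 1: Numerator z0 - a = 0.2 - (-0.1 + 0.5i) = 0.3 - 0.5i
Step 2: Denominator 1 - conj(a)*z0 = 1 - (-0.1 - 0.5i)*0.2 = 1.02 + 0.1i
Step 3: |z0 - a|^2 = 0.3^2 + (-0.5)^2 = 0.34; |1 - conj(a)*z0|^2 = 1.02^2 + 0.1^2 = 1.0504
Step 4: |B_a(0.2)| = sqrt(0.34 / 1.0504) = sqrt(0.323686)
Step 5: = 0.5689

0.5689


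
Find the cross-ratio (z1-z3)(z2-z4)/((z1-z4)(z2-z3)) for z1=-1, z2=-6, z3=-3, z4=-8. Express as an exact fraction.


Step 1: (z1-z3)(z2-z4) = 2 * 2 = 4
Step 2: (z1-z4)(z2-z3) = 7 * (-3) = -21
Step 3: Cross-ratio = -4/21 = -4/21

-4/21


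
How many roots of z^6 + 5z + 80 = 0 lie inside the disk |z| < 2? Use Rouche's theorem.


Step 1: On |z| = 2 the three terms have sizes |z^6| = 2^6 = 64, |5z| = 5*2 = 10, |80| = 80
Step 2: The dominant term is g(z) = 80; let h(z) = z^6 + 5z so f = g + h
Step 3: On |z| = 2: |g| = 80 and |h| <= 64 + 10 = 74
Step 4: Since 80 > 74, |h| < |g| on |z| = 2, so by Rouche f has the same number of zeros as g inside |z| < 2
Step 5: g(z) = 80 is a nonzero constant with no zeros inside |z| < 2. Answer = 0

0


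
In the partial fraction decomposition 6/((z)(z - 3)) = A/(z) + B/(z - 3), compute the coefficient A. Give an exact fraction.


Step 1: Multiply both sides by (z) and set z = 0
Step 2: A = 6 / (0 - 3)
Step 3: A = 6 / (-3)
Step 4: A = -2

-2


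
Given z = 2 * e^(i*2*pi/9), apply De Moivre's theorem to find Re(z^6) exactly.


Step 1: By De Moivre's theorem, z^6 = 2^6 * e^(i*6*2*pi/9) = 64 * (cos(4*pi/3) + i*sin(4*pi/3))
Step 2: |z|^6 = 2^6 = 64
Step 3: The angle 4*pi/3 already lies in [0, 2*pi)
Step 4: cos(4*pi/3) = -1/2
Step 5: Re(z^6) = 64 * (-1/2) = -32

-32


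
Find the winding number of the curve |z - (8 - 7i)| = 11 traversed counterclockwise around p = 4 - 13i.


Step 1: Center c = (8, -7), radius = 11
Step 2: |p - c|^2 = (-4)^2 + (-6)^2 = 52
Step 3: r^2 = 121
Step 4: |p-c| < r so winding number = 1

1


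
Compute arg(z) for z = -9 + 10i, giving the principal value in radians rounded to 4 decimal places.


Step 1: z = -9 + 10i
Step 2: arg(z) = atan2(10, -9)
Step 3: arg(z) = 2.3036

2.3036


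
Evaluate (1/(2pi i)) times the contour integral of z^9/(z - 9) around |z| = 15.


Step 1: f(z) = z^9, a = 9 is inside |z| = 15
Step 2: By Cauchy integral formula: (1/(2pi*i)) * integral = f(a)
Step 3: f(9) = 9^9 = 387420489

387420489


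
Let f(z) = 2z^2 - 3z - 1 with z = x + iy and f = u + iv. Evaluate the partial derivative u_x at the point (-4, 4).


Step 1: f(z) = 2(x+iy)^2 - 3(x+iy) - 1
Step 2: u = 2(x^2 - y^2) - 3x - 1
Step 3: u_x = 4x - 3
Step 4: At (-4, 4): u_x = -16 - 3 = -19

-19


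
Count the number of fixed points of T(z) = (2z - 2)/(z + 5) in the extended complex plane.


Step 1: Fixed points satisfy T(z) = z
Step 2: z^2 + 3z + 2 = 0
Step 3: Discriminant = 3^2 - 4*1*2 = 1
Step 4: Number of fixed points = 2

2


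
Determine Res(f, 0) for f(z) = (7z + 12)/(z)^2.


Step 1: Pole of order 2 at z = 0
Step 2: Res = lim d/dz [(z)^2 * f(z)] as z -> 0
Step 3: (z)^2 * f(z) = 7z + 12
Step 4: d/dz[7z + 12] = 7

7


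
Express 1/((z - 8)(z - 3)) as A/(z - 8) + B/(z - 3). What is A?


Step 1: Multiply both sides by (z - 8) and set z = 8
Step 2: A = 1 / (8 - 3)
Step 3: A = 1 / 5
Step 4: A = 1/5

1/5


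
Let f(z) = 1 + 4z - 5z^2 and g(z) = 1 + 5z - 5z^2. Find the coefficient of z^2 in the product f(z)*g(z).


Step 1: z^2 term in f*g comes from: (1)*(-5z^2) + (4z)*(5z) + (-5z^2)*(1)
Step 2: = -5 + 20 - 5
Step 3: = 10

10


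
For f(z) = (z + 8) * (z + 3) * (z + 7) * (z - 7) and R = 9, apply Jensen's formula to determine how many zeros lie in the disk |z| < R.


Jensen's formula: (1/2pi)*integral log|f(Re^it)|dt = log|f(0)| + sum_{|a_k|<R} log(R/|a_k|)
Step 1: f(0) = 8 * 3 * 7 * (-7) = -1176
Step 2: log|f(0)| = log|-8| + log|-3| + log|-7| + log|7| = 7.0699
Step 3: Zeros inside |z| < 9: -8, -3, -7, 7
Step 4: Jensen sum = log(9/8) + log(9/3) + log(9/7) + log(9/7) = 1.719
Step 5: n(R) = number of terms in the Jensen sum = count of zeros inside |z| < 9 = 4

4


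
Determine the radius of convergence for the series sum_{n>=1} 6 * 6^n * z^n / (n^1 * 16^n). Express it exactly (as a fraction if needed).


Step 1: General term a_n = 6 * 6^n / (n^1 * 16^n)
Step 2: By the root test, |a_n|^(1/n) = 6^(1/n) * 6 / (n^(1/n) * 16) -> 6/16 as n -> infinity (since 6^(1/n) -> 1 and n^(1/n) -> 1)
Step 3: R = 1/lim|a_n|^(1/n) = 16/6 = 8/3

8/3


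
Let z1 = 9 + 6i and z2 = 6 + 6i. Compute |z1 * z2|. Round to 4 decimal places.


Step 1: |z1| = sqrt(9^2 + 6^2) = sqrt(117)
Step 2: |z2| = sqrt(6^2 + 6^2) = sqrt(72)
Step 3: |z1*z2| = |z1|*|z2| = sqrt(117) * sqrt(72) = sqrt(117 * 72) = sqrt(8424)
Step 4: = 91.7824

91.7824


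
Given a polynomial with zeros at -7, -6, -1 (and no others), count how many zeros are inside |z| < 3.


Step 1: Check each root:
  z = -7: |-7| = 7 >= 3
  z = -6: |-6| = 6 >= 3
  z = -1: |-1| = 1 < 3
Step 2: Count = 1

1


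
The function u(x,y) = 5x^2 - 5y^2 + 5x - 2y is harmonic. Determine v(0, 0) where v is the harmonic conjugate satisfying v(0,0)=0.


Step 1: v_x = -u_y = 10y + 2
Step 2: v_y = u_x = 10x + 5
Step 3: v = 10xy + 2x + 5y + C
Step 4: v(0,0) = 0 => C = 0
Step 5: v(0, 0) = 0

0


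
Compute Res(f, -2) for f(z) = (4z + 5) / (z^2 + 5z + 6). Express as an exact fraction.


Step 1: Q(z) = z^2 + 5z + 6 = (z + 2)(z + 3)
Step 2: Q'(z) = 2z + 5
Step 3: Q'(-2) = 1, P(-2) = -3
Step 4: Res = P(-2)/Q'(-2) = -3/1 = -3

-3


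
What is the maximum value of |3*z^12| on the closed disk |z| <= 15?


Step 1: On |z| = 15, |f(z)| = 3 * |z|^12 = 3 * 15^12
Step 2: By maximum modulus principle, maximum is on boundary.
Step 3: Maximum = 3 * 129746337890625 = 389239013671875

389239013671875


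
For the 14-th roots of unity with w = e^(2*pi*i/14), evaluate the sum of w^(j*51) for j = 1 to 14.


Step 1: The sum sum_{j=1}^{n} w^(k*j) equals n if n | k, else 0.
Step 2: Here n = 14, k = 51
Step 3: Does n divide k? 14 | 51 -> False
Step 4: Sum = 0

0


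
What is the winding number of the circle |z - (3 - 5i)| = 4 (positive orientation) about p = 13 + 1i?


Step 1: Center c = (3, -5), radius = 4
Step 2: |p - c|^2 = 10^2 + 6^2 = 136
Step 3: r^2 = 16
Step 4: |p-c| > r so winding number = 0

0


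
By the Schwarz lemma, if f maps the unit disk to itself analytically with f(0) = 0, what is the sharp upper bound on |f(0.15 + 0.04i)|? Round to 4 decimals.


Step 1: Schwarz lemma: if f: D -> D is analytic with f(0) = 0, then |f(z)| <= |z| for all z in D, and this is sharp (f(z) = z).
Step 2: |z0|^2 = 0.15^2 + 0.04^2 = 0.0241
Step 3: |z0| = sqrt(0.0241) = 0.155242
Step 4: Best bound = |z0| = 0.1552

0.1552


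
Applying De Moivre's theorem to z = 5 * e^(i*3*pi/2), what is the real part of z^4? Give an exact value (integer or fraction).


Step 1: By De Moivre's theorem, z^4 = 5^4 * e^(i*4*3*pi/2) = 625 * (cos(6*pi) + i*sin(6*pi))
Step 2: |z|^4 = 5^4 = 625
Step 3: Reduce the angle mod 2*pi: 6*pi - 6*pi = 0
Step 4: cos(0) = 1
Step 5: Re(z^4) = 625 * 1 = 625

625


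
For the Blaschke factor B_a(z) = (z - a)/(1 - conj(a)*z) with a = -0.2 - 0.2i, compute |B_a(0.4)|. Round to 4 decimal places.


Step 1: Numerator z0 - a = 0.4 - (-0.2 - 0.2i) = 0.6 + 0.2i
Step 2: Denominator 1 - conj(a)*z0 = 1 - (-0.2 + 0.2i)*0.4 = 1.08 - 0.08i
Step 3: |z0 - a|^2 = 0.6^2 + 0.2^2 = 0.4; |1 - conj(a)*z0|^2 = 1.08^2 + (-0.08)^2 = 1.1728
Step 4: |B_a(0.4)| = sqrt(0.4 / 1.1728) = sqrt(0.341064)
Step 5: = 0.584

0.584


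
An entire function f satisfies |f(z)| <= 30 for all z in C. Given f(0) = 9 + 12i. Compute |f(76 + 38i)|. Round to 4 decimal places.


Step 1: By Liouville's theorem, a bounded entire function is constant.
Step 2: f(z) = f(0) = 9 + 12i for all z.
Step 3: |f(w)| = |9 + 12i| = sqrt(81 + 144)
Step 4: = 15.0

15.0


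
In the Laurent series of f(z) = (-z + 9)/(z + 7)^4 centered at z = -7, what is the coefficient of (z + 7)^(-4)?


Step 1: Write the numerator in powers of (z + 7): -z + 9 = -(z + 7) + (-1*(-7) + 9) = -(z + 7) + 16
Step 2: Divide by (z + 7)^4: f(z) = 16(z + 7)^(-4) - (z + 7)^(-3)
Step 3: This finite sum is the Laurent series of f about z = -7.
Step 4: Coefficient of (z + 7)^(-4) = -1*(-7) + 9 = 16

16


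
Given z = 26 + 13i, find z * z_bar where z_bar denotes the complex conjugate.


Step 1: conj(z) = 26 - 13i
Step 2: z * conj(z) = 26^2 + 13^2
Step 3: = 676 + 169 = 845

845


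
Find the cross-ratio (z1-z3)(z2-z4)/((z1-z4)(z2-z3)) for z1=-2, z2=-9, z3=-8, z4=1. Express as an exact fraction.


Step 1: (z1-z3)(z2-z4) = 6 * (-10) = -60
Step 2: (z1-z4)(z2-z3) = (-3) * (-1) = 3
Step 3: Cross-ratio = -60/3 = -20

-20


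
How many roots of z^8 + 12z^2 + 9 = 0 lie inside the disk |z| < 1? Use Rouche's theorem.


Step 1: On |z| = 1 the three terms have sizes |z^8| = 1^8 = 1, |12z^2| = 12*1^2 = 12, |9| = 9
Step 2: The dominant term is g(z) = 12z^2; let h(z) = z^8 + 9 so f = g + h
Step 3: On |z| = 1: |g| = 12 and |h| <= 1 + 9 = 10
Step 4: Since 12 > 10, |h| < |g| on |z| = 1, so by Rouche f has the same number of zeros as g inside |z| < 1
Step 5: g(z) = 12z^2 has 2 zeros (at the origin, multiplicity 2) inside |z| < 1. Answer = 2

2


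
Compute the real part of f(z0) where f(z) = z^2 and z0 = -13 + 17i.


Step 1: z0 = -13 + 17i
Step 2: z0^2 = (-13)^2 - 17^2 - 442i
Step 3: real part = 169 - 289 = -120

-120


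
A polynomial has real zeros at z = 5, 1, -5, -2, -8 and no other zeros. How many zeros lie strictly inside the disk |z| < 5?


Step 1: Check each root:
  z = 5: |5| = 5 >= 5
  z = 1: |1| = 1 < 5
  z = -5: |-5| = 5 >= 5
  z = -2: |-2| = 2 < 5
  z = -8: |-8| = 8 >= 5
Step 2: Count = 2

2


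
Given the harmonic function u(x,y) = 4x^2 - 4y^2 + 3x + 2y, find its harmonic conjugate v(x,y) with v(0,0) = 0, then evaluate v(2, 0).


Step 1: v_x = -u_y = 8y - 2
Step 2: v_y = u_x = 8x + 3
Step 3: v = 8xy - 2x + 3y + C
Step 4: v(0,0) = 0 => C = 0
Step 5: v(2, 0) = -4

-4


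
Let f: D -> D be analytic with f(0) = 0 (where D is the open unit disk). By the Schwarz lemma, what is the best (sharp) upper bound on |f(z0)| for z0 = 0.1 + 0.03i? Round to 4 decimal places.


Step 1: Schwarz lemma: if f: D -> D is analytic with f(0) = 0, then |f(z)| <= |z| for all z in D, and this is sharp (f(z) = z).
Step 2: |z0|^2 = 0.1^2 + 0.03^2 = 0.0109
Step 3: |z0| = sqrt(0.0109) = 0.104403
Step 4: Best bound = |z0| = 0.1044

0.1044


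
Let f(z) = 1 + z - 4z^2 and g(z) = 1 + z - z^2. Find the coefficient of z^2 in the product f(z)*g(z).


Step 1: z^2 term in f*g comes from: (1)*(-z^2) + (z)*(z) + (-4z^2)*(1)
Step 2: = -1 + 1 - 4
Step 3: = -4

-4


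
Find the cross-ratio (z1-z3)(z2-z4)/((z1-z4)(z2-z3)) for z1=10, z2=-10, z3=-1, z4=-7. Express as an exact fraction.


Step 1: (z1-z3)(z2-z4) = 11 * (-3) = -33
Step 2: (z1-z4)(z2-z3) = 17 * (-9) = -153
Step 3: Cross-ratio = 33/153 = 11/51

11/51


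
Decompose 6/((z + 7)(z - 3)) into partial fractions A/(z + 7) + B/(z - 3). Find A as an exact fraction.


Step 1: Multiply both sides by (z + 7) and set z = -7
Step 2: A = 6 / (-7 - 3)
Step 3: A = 6 / (-10)
Step 4: A = -3/5

-3/5


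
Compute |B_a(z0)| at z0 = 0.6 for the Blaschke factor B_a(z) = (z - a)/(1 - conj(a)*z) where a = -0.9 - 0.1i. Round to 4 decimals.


Step 1: Numerator z0 - a = 0.6 - (-0.9 - 0.1i) = 1.5 + 0.1i
Step 2: Denominator 1 - conj(a)*z0 = 1 - (-0.9 + 0.1i)*0.6 = 1.54 - 0.06i
Step 3: |z0 - a|^2 = 1.5^2 + 0.1^2 = 2.26; |1 - conj(a)*z0|^2 = 1.54^2 + (-0.06)^2 = 2.3752
Step 4: |B_a(0.6)| = sqrt(2.26 / 2.3752) = sqrt(0.951499)
Step 5: = 0.9754

0.9754


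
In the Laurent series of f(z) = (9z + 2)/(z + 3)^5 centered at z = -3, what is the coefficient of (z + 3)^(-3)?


Step 1: Write the numerator in powers of (z + 3): 9z + 2 = 9(z + 3) + (9*(-3) + 2) = 9(z + 3) - 25
Step 2: Divide by (z + 3)^5: f(z) = -25(z + 3)^(-5) + 9(z + 3)^(-4)
Step 3: This finite sum is the Laurent series of f about z = -3.
Step 4: Only the powers -5 and -4 appear, so the coefficient of (z + 3)^(-3) = 0

0


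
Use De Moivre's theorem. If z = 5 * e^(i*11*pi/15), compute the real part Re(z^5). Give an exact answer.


Step 1: By De Moivre's theorem, z^5 = 5^5 * e^(i*5*11*pi/15) = 3125 * (cos(11*pi/3) + i*sin(11*pi/3))
Step 2: |z|^5 = 5^5 = 3125
Step 3: Reduce the angle mod 2*pi: 11*pi/3 - 2*pi = 5*pi/3
Step 4: cos(5*pi/3) = 1/2
Step 5: Re(z^5) = 3125 * 1/2 = 3125/2

3125/2


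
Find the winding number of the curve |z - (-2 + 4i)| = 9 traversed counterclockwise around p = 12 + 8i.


Step 1: Center c = (-2, 4), radius = 9
Step 2: |p - c|^2 = 14^2 + 4^2 = 212
Step 3: r^2 = 81
Step 4: |p-c| > r so winding number = 0

0


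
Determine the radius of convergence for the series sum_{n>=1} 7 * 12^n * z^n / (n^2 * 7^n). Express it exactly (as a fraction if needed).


Step 1: General term a_n = 7 * 12^n / (n^2 * 7^n)
Step 2: By the root test, |a_n|^(1/n) = 7^(1/n) * 12 / (n^(2/n) * 7) -> 12/7 as n -> infinity (since 7^(1/n) -> 1 and n^(2/n) -> 1)
Step 3: R = 1/lim|a_n|^(1/n) = 7/12

7/12


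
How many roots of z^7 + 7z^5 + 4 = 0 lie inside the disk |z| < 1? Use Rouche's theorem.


Step 1: On |z| = 1 the three terms have sizes |z^7| = 1^7 = 1, |7z^5| = 7*1^5 = 7, |4| = 4
Step 2: The dominant term is g(z) = 7z^5; let h(z) = z^7 + 4 so f = g + h
Step 3: On |z| = 1: |g| = 7 and |h| <= 1 + 4 = 5
Step 4: Since 7 > 5, |h| < |g| on |z| = 1, so by Rouche f has the same number of zeros as g inside |z| < 1
Step 5: g(z) = 7z^5 has 5 zeros (at the origin, multiplicity 5) inside |z| < 1. Answer = 5

5


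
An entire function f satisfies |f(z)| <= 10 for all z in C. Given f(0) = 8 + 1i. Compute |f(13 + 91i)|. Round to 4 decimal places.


Step 1: By Liouville's theorem, a bounded entire function is constant.
Step 2: f(z) = f(0) = 8 + 1i for all z.
Step 3: |f(w)| = |8 + 1i| = sqrt(64 + 1)
Step 4: = 8.0623

8.0623


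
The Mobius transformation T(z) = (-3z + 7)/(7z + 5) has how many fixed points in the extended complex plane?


Step 1: Fixed points satisfy T(z) = z
Step 2: 7z^2 + 8z - 7 = 0
Step 3: Discriminant = 8^2 - 4*7*(-7) = 260
Step 4: Number of fixed points = 2

2


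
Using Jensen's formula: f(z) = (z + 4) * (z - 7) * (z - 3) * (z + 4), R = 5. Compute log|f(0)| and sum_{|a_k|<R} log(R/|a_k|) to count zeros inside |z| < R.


Jensen's formula: (1/2pi)*integral log|f(Re^it)|dt = log|f(0)| + sum_{|a_k|<R} log(R/|a_k|)
Step 1: f(0) = 4 * (-7) * (-3) * 4 = 336
Step 2: log|f(0)| = log|-4| + log|7| + log|3| + log|-4| = 5.8171
Step 3: Zeros inside |z| < 5: -4, 3, -4
Step 4: Jensen sum = log(5/4) + log(5/3) + log(5/4) = 0.9571
Step 5: n(R) = number of terms in the Jensen sum = count of zeros inside |z| < 5 = 3

3


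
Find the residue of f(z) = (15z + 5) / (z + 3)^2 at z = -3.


Step 1: Pole of order 2 at z = -3
Step 2: Res = lim d/dz [(z + 3)^2 * f(z)] as z -> -3
Step 3: (z + 3)^2 * f(z) = 15z + 5
Step 4: d/dz[15z + 5] = 15

15


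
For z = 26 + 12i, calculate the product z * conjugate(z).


Step 1: conj(z) = 26 - 12i
Step 2: z * conj(z) = 26^2 + 12^2
Step 3: = 676 + 144 = 820

820


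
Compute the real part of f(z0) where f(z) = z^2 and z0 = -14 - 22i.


Step 1: z0 = -14 - 22i
Step 2: z0^2 = (-14)^2 - (-22)^2 + 616i
Step 3: real part = 196 - 484 = -288

-288


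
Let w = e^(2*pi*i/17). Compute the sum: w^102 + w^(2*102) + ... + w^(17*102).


Step 1: The sum sum_{j=1}^{n} w^(k*j) equals n if n | k, else 0.
Step 2: Here n = 17, k = 102
Step 3: Does n divide k? 17 | 102 -> True
Step 4: Sum = 17

17


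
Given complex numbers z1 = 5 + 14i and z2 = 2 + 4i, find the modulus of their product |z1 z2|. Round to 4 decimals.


Step 1: |z1| = sqrt(5^2 + 14^2) = sqrt(221)
Step 2: |z2| = sqrt(2^2 + 4^2) = sqrt(20)
Step 3: |z1*z2| = |z1|*|z2| = sqrt(221) * sqrt(20) = sqrt(221 * 20) = sqrt(4420)
Step 4: = 66.4831

66.4831


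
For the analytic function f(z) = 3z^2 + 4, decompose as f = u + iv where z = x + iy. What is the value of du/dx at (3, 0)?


Step 1: f(z) = 3(x+iy)^2 + 4
Step 2: u = 3(x^2 - y^2) + 4
Step 3: u_x = 6x + 0
Step 4: At (3, 0): u_x = 18 + 0 = 18

18


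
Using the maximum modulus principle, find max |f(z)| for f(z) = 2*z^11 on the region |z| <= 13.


Step 1: On |z| = 13, |f(z)| = 2 * |z|^11 = 2 * 13^11
Step 2: By maximum modulus principle, maximum is on boundary.
Step 3: Maximum = 2 * 1792160394037 = 3584320788074

3584320788074


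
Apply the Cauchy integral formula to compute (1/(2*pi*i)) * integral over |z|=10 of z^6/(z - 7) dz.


Step 1: f(z) = z^6, a = 7 is inside |z| = 10
Step 2: By Cauchy integral formula: (1/(2pi*i)) * integral = f(a)
Step 3: f(7) = 7^6 = 117649

117649


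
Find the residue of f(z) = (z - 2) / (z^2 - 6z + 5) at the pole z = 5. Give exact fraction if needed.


Step 1: Q(z) = z^2 - 6z + 5 = (z - 5)(z - 1)
Step 2: Q'(z) = 2z - 6
Step 3: Q'(5) = 4, P(5) = 3
Step 4: Res = P(5)/Q'(5) = 3/4 = 3/4

3/4


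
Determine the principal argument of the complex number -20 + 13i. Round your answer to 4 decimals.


Step 1: z = -20 + 13i
Step 2: arg(z) = atan2(13, -20)
Step 3: arg(z) = 2.5652

2.5652


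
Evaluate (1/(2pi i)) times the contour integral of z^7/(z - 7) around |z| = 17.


Step 1: f(z) = z^7, a = 7 is inside |z| = 17
Step 2: By Cauchy integral formula: (1/(2pi*i)) * integral = f(a)
Step 3: f(7) = 7^7 = 823543

823543


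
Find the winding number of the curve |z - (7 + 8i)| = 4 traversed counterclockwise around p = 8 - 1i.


Step 1: Center c = (7, 8), radius = 4
Step 2: |p - c|^2 = 1^2 + (-9)^2 = 82
Step 3: r^2 = 16
Step 4: |p-c| > r so winding number = 0

0


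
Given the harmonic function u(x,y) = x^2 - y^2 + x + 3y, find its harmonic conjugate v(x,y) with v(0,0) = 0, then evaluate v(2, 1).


Step 1: v_x = -u_y = 2y - 3
Step 2: v_y = u_x = 2x + 1
Step 3: v = 2xy - 3x + y + C
Step 4: v(0,0) = 0 => C = 0
Step 5: v(2, 1) = -1

-1


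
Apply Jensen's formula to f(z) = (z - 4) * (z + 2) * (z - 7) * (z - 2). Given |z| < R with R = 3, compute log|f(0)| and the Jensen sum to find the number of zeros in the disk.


Jensen's formula: (1/2pi)*integral log|f(Re^it)|dt = log|f(0)| + sum_{|a_k|<R} log(R/|a_k|)
Step 1: f(0) = (-4) * 2 * (-7) * (-2) = -112
Step 2: log|f(0)| = log|4| + log|-2| + log|7| + log|2| = 4.7185
Step 3: Zeros inside |z| < 3: -2, 2
Step 4: Jensen sum = log(3/2) + log(3/2) = 0.8109
Step 5: n(R) = number of terms in the Jensen sum = count of zeros inside |z| < 3 = 2

2


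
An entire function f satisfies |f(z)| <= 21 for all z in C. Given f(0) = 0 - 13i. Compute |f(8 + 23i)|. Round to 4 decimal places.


Step 1: By Liouville's theorem, a bounded entire function is constant.
Step 2: f(z) = f(0) = 0 - 13i for all z.
Step 3: |f(w)| = |0 - 13i| = sqrt(0 + 169)
Step 4: = 13.0

13.0


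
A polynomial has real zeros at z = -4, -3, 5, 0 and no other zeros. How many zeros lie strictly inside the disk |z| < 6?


Step 1: Check each root:
  z = -4: |-4| = 4 < 6
  z = -3: |-3| = 3 < 6
  z = 5: |5| = 5 < 6
  z = 0: |0| = 0 < 6
Step 2: Count = 4

4


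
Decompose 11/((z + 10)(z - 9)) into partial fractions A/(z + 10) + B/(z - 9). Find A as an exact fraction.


Step 1: Multiply both sides by (z + 10) and set z = -10
Step 2: A = 11 / (-10 - 9)
Step 3: A = 11 / (-19)
Step 4: A = -11/19

-11/19


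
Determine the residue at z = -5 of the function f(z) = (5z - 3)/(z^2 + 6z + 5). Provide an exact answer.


Step 1: Q(z) = z^2 + 6z + 5 = (z + 5)(z + 1)
Step 2: Q'(z) = 2z + 6
Step 3: Q'(-5) = -4, P(-5) = -28
Step 4: Res = P(-5)/Q'(-5) = -28/(-4) = 7

7


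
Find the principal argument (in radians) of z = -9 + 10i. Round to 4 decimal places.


Step 1: z = -9 + 10i
Step 2: arg(z) = atan2(10, -9)
Step 3: arg(z) = 2.3036

2.3036


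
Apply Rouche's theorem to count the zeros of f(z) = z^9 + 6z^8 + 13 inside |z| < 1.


Step 1: On |z| = 1 the three terms have sizes |z^9| = 1^9 = 1, |6z^8| = 6*1^8 = 6, |13| = 13
Step 2: The dominant term is g(z) = 13; let h(z) = z^9 + 6z^8 so f = g + h
Step 3: On |z| = 1: |g| = 13 and |h| <= 1 + 6 = 7
Step 4: Since 13 > 7, |h| < |g| on |z| = 1, so by Rouche f has the same number of zeros as g inside |z| < 1
Step 5: g(z) = 13 is a nonzero constant with no zeros inside |z| < 1. Answer = 0

0


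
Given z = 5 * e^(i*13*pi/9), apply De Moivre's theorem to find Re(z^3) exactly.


Step 1: By De Moivre's theorem, z^3 = 5^3 * e^(i*3*13*pi/9) = 125 * (cos(13*pi/3) + i*sin(13*pi/3))
Step 2: |z|^3 = 5^3 = 125
Step 3: Reduce the angle mod 2*pi: 13*pi/3 - 4*pi = pi/3
Step 4: cos(pi/3) = 1/2
Step 5: Re(z^3) = 125 * 1/2 = 125/2

125/2


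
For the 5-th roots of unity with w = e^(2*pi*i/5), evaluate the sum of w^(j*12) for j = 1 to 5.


Step 1: The sum sum_{j=1}^{n} w^(k*j) equals n if n | k, else 0.
Step 2: Here n = 5, k = 12
Step 3: Does n divide k? 5 | 12 -> False
Step 4: Sum = 0

0


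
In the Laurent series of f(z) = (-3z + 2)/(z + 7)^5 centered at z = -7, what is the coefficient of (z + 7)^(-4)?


Step 1: Write the numerator in powers of (z + 7): -3z + 2 = -3(z + 7) + (-3*(-7) + 2) = -3(z + 7) + 23
Step 2: Divide by (z + 7)^5: f(z) = 23(z + 7)^(-5) - 3(z + 7)^(-4)
Step 3: This finite sum is the Laurent series of f about z = -7.
Step 4: Coefficient of (z + 7)^(-4) = coefficient of (z + 7) in the re-centred numerator = -3

-3


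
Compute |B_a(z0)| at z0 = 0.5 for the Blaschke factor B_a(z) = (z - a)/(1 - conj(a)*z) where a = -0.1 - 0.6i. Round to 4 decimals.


Step 1: Numerator z0 - a = 0.5 - (-0.1 - 0.6i) = 0.6 + 0.6i
Step 2: Denominator 1 - conj(a)*z0 = 1 - (-0.1 + 0.6i)*0.5 = 1.05 - 0.3i
Step 3: |z0 - a|^2 = 0.6^2 + 0.6^2 = 0.72; |1 - conj(a)*z0|^2 = 1.05^2 + (-0.3)^2 = 1.1925
Step 4: |B_a(0.5)| = sqrt(0.72 / 1.1925) = sqrt(0.603774)
Step 5: = 0.777

0.777


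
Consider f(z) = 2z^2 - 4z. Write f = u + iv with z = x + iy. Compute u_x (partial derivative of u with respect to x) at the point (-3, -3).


Step 1: f(z) = 2(x+iy)^2 - 4(x+iy) + 0
Step 2: u = 2(x^2 - y^2) - 4x + 0
Step 3: u_x = 4x - 4
Step 4: At (-3, -3): u_x = -12 - 4 = -16

-16


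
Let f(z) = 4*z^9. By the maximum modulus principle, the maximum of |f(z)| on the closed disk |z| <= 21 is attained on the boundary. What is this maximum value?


Step 1: On |z| = 21, |f(z)| = 4 * |z|^9 = 4 * 21^9
Step 2: By maximum modulus principle, maximum is on boundary.
Step 3: Maximum = 4 * 794280046581 = 3177120186324

3177120186324


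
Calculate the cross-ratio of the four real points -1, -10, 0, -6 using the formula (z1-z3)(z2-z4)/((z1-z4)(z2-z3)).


Step 1: (z1-z3)(z2-z4) = (-1) * (-4) = 4
Step 2: (z1-z4)(z2-z3) = 5 * (-10) = -50
Step 3: Cross-ratio = -4/50 = -2/25

-2/25


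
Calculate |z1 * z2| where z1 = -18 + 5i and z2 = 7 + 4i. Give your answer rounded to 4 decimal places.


Step 1: |z1| = sqrt((-18)^2 + 5^2) = sqrt(349)
Step 2: |z2| = sqrt(7^2 + 4^2) = sqrt(65)
Step 3: |z1*z2| = |z1|*|z2| = sqrt(349) * sqrt(65) = sqrt(349 * 65) = sqrt(22685)
Step 4: = 150.6154

150.6154


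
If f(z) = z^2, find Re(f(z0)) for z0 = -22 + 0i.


Step 1: z0 = -22 + 0i
Step 2: z0^2 = (-22)^2 - 0^2 + 0i
Step 3: real part = 484 - 0 = 484

484


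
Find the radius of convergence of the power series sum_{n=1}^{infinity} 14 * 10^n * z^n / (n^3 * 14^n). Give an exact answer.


Step 1: General term a_n = 14 * 10^n / (n^3 * 14^n)
Step 2: By the root test, |a_n|^(1/n) = 14^(1/n) * 10 / (n^(3/n) * 14) -> 10/14 as n -> infinity (since 14^(1/n) -> 1 and n^(3/n) -> 1)
Step 3: R = 1/lim|a_n|^(1/n) = 14/10 = 7/5

7/5


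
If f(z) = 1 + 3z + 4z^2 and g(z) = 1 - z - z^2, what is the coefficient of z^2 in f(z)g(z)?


Step 1: z^2 term in f*g comes from: (1)*(-z^2) + (3z)*(-z) + (4z^2)*(1)
Step 2: = -1 - 3 + 4
Step 3: = 0

0


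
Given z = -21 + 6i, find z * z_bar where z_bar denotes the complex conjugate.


Step 1: conj(z) = -21 - 6i
Step 2: z * conj(z) = (-21)^2 + 6^2
Step 3: = 441 + 36 = 477

477


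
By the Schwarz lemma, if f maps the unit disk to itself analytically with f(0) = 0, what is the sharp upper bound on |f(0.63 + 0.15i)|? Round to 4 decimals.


Step 1: Schwarz lemma: if f: D -> D is analytic with f(0) = 0, then |f(z)| <= |z| for all z in D, and this is sharp (f(z) = z).
Step 2: |z0|^2 = 0.63^2 + 0.15^2 = 0.4194
Step 3: |z0| = sqrt(0.4194) = 0.647611
Step 4: Best bound = |z0| = 0.6476

0.6476


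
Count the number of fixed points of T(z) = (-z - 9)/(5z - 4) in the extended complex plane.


Step 1: Fixed points satisfy T(z) = z
Step 2: 5z^2 - 3z + 9 = 0
Step 3: Discriminant = (-3)^2 - 4*5*9 = -171
Step 4: Number of fixed points = 2

2


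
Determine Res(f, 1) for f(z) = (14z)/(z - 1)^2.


Step 1: Pole of order 2 at z = 1
Step 2: Res = lim d/dz [(z - 1)^2 * f(z)] as z -> 1
Step 3: (z - 1)^2 * f(z) = 14z
Step 4: d/dz[14z] = 14

14


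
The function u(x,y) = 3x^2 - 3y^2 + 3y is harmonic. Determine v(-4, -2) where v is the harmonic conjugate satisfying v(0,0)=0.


Step 1: v_x = -u_y = 6y - 3
Step 2: v_y = u_x = 6x + 0
Step 3: v = 6xy - 3x + C
Step 4: v(0,0) = 0 => C = 0
Step 5: v(-4, -2) = 60

60


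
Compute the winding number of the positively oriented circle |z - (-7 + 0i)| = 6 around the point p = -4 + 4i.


Step 1: Center c = (-7, 0), radius = 6
Step 2: |p - c|^2 = 3^2 + 4^2 = 25
Step 3: r^2 = 36
Step 4: |p-c| < r so winding number = 1

1


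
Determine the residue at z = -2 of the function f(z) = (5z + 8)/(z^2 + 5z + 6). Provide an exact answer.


Step 1: Q(z) = z^2 + 5z + 6 = (z + 2)(z + 3)
Step 2: Q'(z) = 2z + 5
Step 3: Q'(-2) = 1, P(-2) = -2
Step 4: Res = P(-2)/Q'(-2) = -2/1 = -2

-2


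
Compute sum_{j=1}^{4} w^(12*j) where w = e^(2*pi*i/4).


Step 1: The sum sum_{j=1}^{n} w^(k*j) equals n if n | k, else 0.
Step 2: Here n = 4, k = 12
Step 3: Does n divide k? 4 | 12 -> True
Step 4: Sum = 4

4


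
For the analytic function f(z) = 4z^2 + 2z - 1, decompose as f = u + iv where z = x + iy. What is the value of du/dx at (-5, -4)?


Step 1: f(z) = 4(x+iy)^2 + 2(x+iy) - 1
Step 2: u = 4(x^2 - y^2) + 2x - 1
Step 3: u_x = 8x + 2
Step 4: At (-5, -4): u_x = -40 + 2 = -38

-38


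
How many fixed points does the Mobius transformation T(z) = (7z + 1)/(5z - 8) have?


Step 1: Fixed points satisfy T(z) = z
Step 2: 5z^2 - 15z - 1 = 0
Step 3: Discriminant = (-15)^2 - 4*5*(-1) = 245
Step 4: Number of fixed points = 2

2


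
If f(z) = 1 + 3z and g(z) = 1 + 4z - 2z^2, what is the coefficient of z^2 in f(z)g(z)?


Step 1: z^2 term in f*g comes from: (1)*(-2z^2) + (3z)*(4z) + (0)*(1)
Step 2: = -2 + 12 + 0
Step 3: = 10

10


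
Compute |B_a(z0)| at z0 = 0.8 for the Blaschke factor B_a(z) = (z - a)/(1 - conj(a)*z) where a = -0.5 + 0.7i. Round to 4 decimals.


Step 1: Numerator z0 - a = 0.8 - (-0.5 + 0.7i) = 1.3 - 0.7i
Step 2: Denominator 1 - conj(a)*z0 = 1 - (-0.5 - 0.7i)*0.8 = 1.4 + 0.56i
Step 3: |z0 - a|^2 = 1.3^2 + (-0.7)^2 = 2.18; |1 - conj(a)*z0|^2 = 1.4^2 + 0.56^2 = 2.2736
Step 4: |B_a(0.8)| = sqrt(2.18 / 2.2736) = sqrt(0.958832)
Step 5: = 0.9792

0.9792


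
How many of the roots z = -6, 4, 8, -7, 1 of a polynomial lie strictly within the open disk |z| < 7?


Step 1: Check each root:
  z = -6: |-6| = 6 < 7
  z = 4: |4| = 4 < 7
  z = 8: |8| = 8 >= 7
  z = -7: |-7| = 7 >= 7
  z = 1: |1| = 1 < 7
Step 2: Count = 3

3


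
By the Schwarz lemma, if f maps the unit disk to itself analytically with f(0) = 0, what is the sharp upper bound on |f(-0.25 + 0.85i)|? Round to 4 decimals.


Step 1: Schwarz lemma: if f: D -> D is analytic with f(0) = 0, then |f(z)| <= |z| for all z in D, and this is sharp (f(z) = z).
Step 2: |z0|^2 = (-0.25)^2 + 0.85^2 = 0.785
Step 3: |z0| = sqrt(0.785) = 0.886002
Step 4: Best bound = |z0| = 0.886

0.886


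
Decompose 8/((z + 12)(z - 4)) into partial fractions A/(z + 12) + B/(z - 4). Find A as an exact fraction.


Step 1: Multiply both sides by (z + 12) and set z = -12
Step 2: A = 8 / (-12 - 4)
Step 3: A = 8 / (-16)
Step 4: A = -1/2

-1/2


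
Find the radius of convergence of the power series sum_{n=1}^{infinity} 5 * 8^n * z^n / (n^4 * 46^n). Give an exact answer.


Step 1: General term a_n = 5 * 8^n / (n^4 * 46^n)
Step 2: By the root test, |a_n|^(1/n) = 5^(1/n) * 8 / (n^(4/n) * 46) -> 8/46 as n -> infinity (since 5^(1/n) -> 1 and n^(4/n) -> 1)
Step 3: R = 1/lim|a_n|^(1/n) = 46/8 = 23/4

23/4


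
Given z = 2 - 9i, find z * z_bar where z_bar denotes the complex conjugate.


Step 1: conj(z) = 2 + 9i
Step 2: z * conj(z) = 2^2 + (-9)^2
Step 3: = 4 + 81 = 85

85


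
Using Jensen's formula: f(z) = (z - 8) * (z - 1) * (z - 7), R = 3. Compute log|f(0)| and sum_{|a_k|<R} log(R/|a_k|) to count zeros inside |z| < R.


Jensen's formula: (1/2pi)*integral log|f(Re^it)|dt = log|f(0)| + sum_{|a_k|<R} log(R/|a_k|)
Step 1: f(0) = (-8) * (-1) * (-7) = -56
Step 2: log|f(0)| = log|8| + log|1| + log|7| = 4.0254
Step 3: Zeros inside |z| < 3: 1
Step 4: Jensen sum = log(3/1) = 1.0986
Step 5: n(R) = number of terms in the Jensen sum = count of zeros inside |z| < 3 = 1

1


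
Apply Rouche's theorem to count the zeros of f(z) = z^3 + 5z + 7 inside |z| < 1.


Step 1: On |z| = 1 the three terms have sizes |z^3| = 1^3 = 1, |5z| = 5*1 = 5, |7| = 7
Step 2: The dominant term is g(z) = 7; let h(z) = z^3 + 5z so f = g + h
Step 3: On |z| = 1: |g| = 7 and |h| <= 1 + 5 = 6
Step 4: Since 7 > 6, |h| < |g| on |z| = 1, so by Rouche f has the same number of zeros as g inside |z| < 1
Step 5: g(z) = 7 is a nonzero constant with no zeros inside |z| < 1. Answer = 0

0


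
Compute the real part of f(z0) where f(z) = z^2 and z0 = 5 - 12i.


Step 1: z0 = 5 - 12i
Step 2: z0^2 = 5^2 - (-12)^2 - 120i
Step 3: real part = 25 - 144 = -119

-119


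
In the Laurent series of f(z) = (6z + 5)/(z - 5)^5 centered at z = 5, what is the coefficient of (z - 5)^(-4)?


Step 1: Write the numerator in powers of (z - 5): 6z + 5 = 6(z - 5) + (6*5 + 5) = 6(z - 5) + 35
Step 2: Divide by (z - 5)^5: f(z) = 35(z - 5)^(-5) + 6(z - 5)^(-4)
Step 3: This finite sum is the Laurent series of f about z = 5.
Step 4: Coefficient of (z - 5)^(-4) = coefficient of (z - 5) in the re-centred numerator = 6

6


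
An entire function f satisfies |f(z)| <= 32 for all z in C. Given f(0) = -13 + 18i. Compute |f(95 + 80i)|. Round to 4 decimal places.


Step 1: By Liouville's theorem, a bounded entire function is constant.
Step 2: f(z) = f(0) = -13 + 18i for all z.
Step 3: |f(w)| = |-13 + 18i| = sqrt(169 + 324)
Step 4: = 22.2036

22.2036


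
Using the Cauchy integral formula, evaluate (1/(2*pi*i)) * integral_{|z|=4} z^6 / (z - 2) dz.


Step 1: f(z) = z^6, a = 2 is inside |z| = 4
Step 2: By Cauchy integral formula: (1/(2pi*i)) * integral = f(a)
Step 3: f(2) = 2^6 = 64

64


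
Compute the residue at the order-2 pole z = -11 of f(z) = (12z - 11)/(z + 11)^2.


Step 1: Pole of order 2 at z = -11
Step 2: Res = lim d/dz [(z + 11)^2 * f(z)] as z -> -11
Step 3: (z + 11)^2 * f(z) = 12z - 11
Step 4: d/dz[12z - 11] = 12

12


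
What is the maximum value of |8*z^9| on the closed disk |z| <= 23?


Step 1: On |z| = 23, |f(z)| = 8 * |z|^9 = 8 * 23^9
Step 2: By maximum modulus principle, maximum is on boundary.
Step 3: Maximum = 8 * 1801152661463 = 14409221291704

14409221291704


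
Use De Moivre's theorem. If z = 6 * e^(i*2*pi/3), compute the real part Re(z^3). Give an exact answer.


Step 1: By De Moivre's theorem, z^3 = 6^3 * e^(i*3*2*pi/3) = 216 * (cos(2*pi) + i*sin(2*pi))
Step 2: |z|^3 = 6^3 = 216
Step 3: Reduce the angle mod 2*pi: 2*pi - 2*pi = 0
Step 4: cos(0) = 1
Step 5: Re(z^3) = 216 * 1 = 216

216


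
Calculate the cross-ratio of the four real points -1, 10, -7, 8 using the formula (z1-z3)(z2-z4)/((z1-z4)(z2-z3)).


Step 1: (z1-z3)(z2-z4) = 6 * 2 = 12
Step 2: (z1-z4)(z2-z3) = (-9) * 17 = -153
Step 3: Cross-ratio = -12/153 = -4/51

-4/51


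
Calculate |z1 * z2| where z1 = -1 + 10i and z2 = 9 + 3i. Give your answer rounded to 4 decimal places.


Step 1: |z1| = sqrt((-1)^2 + 10^2) = sqrt(101)
Step 2: |z2| = sqrt(9^2 + 3^2) = sqrt(90)
Step 3: |z1*z2| = |z1|*|z2| = sqrt(101) * sqrt(90) = sqrt(101 * 90) = sqrt(9090)
Step 4: = 95.3415

95.3415


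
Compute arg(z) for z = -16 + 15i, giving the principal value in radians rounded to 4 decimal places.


Step 1: z = -16 + 15i
Step 2: arg(z) = atan2(15, -16)
Step 3: arg(z) = 2.3884

2.3884


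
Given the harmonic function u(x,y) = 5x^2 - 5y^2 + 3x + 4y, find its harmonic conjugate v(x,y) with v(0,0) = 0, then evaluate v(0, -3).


Step 1: v_x = -u_y = 10y - 4
Step 2: v_y = u_x = 10x + 3
Step 3: v = 10xy - 4x + 3y + C
Step 4: v(0,0) = 0 => C = 0
Step 5: v(0, -3) = -9

-9


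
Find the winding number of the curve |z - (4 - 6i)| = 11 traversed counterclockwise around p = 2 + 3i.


Step 1: Center c = (4, -6), radius = 11
Step 2: |p - c|^2 = (-2)^2 + 9^2 = 85
Step 3: r^2 = 121
Step 4: |p-c| < r so winding number = 1

1


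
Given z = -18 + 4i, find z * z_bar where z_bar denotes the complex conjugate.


Step 1: conj(z) = -18 - 4i
Step 2: z * conj(z) = (-18)^2 + 4^2
Step 3: = 324 + 16 = 340

340


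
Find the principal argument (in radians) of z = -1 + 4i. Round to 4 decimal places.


Step 1: z = -1 + 4i
Step 2: arg(z) = atan2(4, -1)
Step 3: arg(z) = 1.8158

1.8158


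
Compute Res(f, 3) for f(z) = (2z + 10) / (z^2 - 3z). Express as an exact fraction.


Step 1: Q(z) = z^2 - 3z = (z - 3)(z)
Step 2: Q'(z) = 2z - 3
Step 3: Q'(3) = 3, P(3) = 16
Step 4: Res = P(3)/Q'(3) = 16/3 = 16/3

16/3
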